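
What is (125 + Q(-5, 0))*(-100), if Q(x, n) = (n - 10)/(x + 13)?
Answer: -12375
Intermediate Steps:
Q(x, n) = (-10 + n)/(13 + x)
(125 + Q(-5, 0))*(-100) = (125 + (-10 + 0)/(13 - 5))*(-100) = (125 - 10/8)*(-100) = (125 + (1/8)*(-10))*(-100) = (125 - 5/4)*(-100) = (495/4)*(-100) = -12375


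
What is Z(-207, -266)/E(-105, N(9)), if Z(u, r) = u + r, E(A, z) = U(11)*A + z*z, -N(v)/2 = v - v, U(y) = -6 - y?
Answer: -473/1785 ≈ -0.26499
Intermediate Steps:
N(v) = 0 (N(v) = -2*(v - v) = -2*0 = 0)
E(A, z) = z² - 17*A (E(A, z) = (-6 - 1*11)*A + z*z = (-6 - 11)*A + z² = -17*A + z² = z² - 17*A)
Z(u, r) = r + u
Z(-207, -266)/E(-105, N(9)) = (-266 - 207)/(0² - 17*(-105)) = -473/(0 + 1785) = -473/1785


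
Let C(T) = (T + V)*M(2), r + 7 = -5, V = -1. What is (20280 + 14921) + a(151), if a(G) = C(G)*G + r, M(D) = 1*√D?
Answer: 35189 + 22650*√2 ≈ 67221.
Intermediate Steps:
r = -12 (r = -7 - 5 = -12)
M(D) = √D
C(T) = √2*(-1 + T) (C(T) = (T - 1)*√2 = (-1 + T)*√2 = √2*(-1 + T))
a(G) = -12 + G*√2*(-1 + G) (a(G) = (√2*(-1 + G))*G - 12 = G*√2*(-1 + G) - 12 = -12 + G*√2*(-1 + G))
(20280 + 14921) + a(151) = (20280 + 14921) + (-12 + 151*√2*(-1 + 151)) = 35201 + (-12 + 151*√2*150) = 35201 + (-12 + 22650*√2) = 35189 + 22650*√2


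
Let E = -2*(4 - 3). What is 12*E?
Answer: -24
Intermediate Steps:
E = -2 (E = -2*1 = -2)
12*E = 12*(-2) = -24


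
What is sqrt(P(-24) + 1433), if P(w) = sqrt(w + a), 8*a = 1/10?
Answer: sqrt(143300 + 5*I*sqrt(9595))/10 ≈ 37.855 + 0.06469*I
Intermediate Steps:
a = 1/80 (a = (1/8)/10 = (1/8)*(1/10) = 1/80 ≈ 0.012500)
P(w) = sqrt(1/80 + w) (P(w) = sqrt(w + 1/80) = sqrt(1/80 + w))
sqrt(P(-24) + 1433) = sqrt(sqrt(5 + 400*(-24))/20 + 1433) = sqrt(sqrt(5 - 9600)/20 + 1433) = sqrt(sqrt(-9595)/20 + 1433) = sqrt((I*sqrt(9595))/20 + 1433) = sqrt(I*sqrt(9595)/20 + 1433) = sqrt(1433 + I*sqrt(9595)/20)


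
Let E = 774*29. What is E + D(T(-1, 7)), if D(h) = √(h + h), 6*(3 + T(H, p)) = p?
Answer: 22446 + I*√33/3 ≈ 22446.0 + 1.9149*I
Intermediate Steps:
T(H, p) = -3 + p/6
E = 22446
D(h) = √2*√h (D(h) = √(2*h) = √2*√h)
E + D(T(-1, 7)) = 22446 + √2*√(-3 + (⅙)*7) = 22446 + √2*√(-3 + 7/6) = 22446 + √2*√(-11/6) = 22446 + √2*(I*√66/6) = 22446 + I*√33/3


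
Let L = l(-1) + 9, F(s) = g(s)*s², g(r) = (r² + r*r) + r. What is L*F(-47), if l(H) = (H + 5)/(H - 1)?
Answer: 67588773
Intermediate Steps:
l(H) = (5 + H)/(-1 + H)
g(r) = r + 2*r² (g(r) = (r² + r²) + r = 2*r² + r = r + 2*r²)
F(s) = s³*(1 + 2*s) (F(s) = (s*(1 + 2*s))*s² = s³*(1 + 2*s))
L = 7 (L = (5 - 1)/(-1 - 1) + 9 = 4/(-2) + 9 = -½*4 + 9 = -2 + 9 = 7)
L*F(-47) = 7*((-47)³*(1 + 2*(-47))) = 7*(-103823*(1 - 94)) = 7*(-103823*(-93)) = 7*9655539 = 67588773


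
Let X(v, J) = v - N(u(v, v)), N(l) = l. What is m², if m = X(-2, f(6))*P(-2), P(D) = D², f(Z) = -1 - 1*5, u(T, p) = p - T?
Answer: 64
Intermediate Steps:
f(Z) = -6 (f(Z) = -1 - 5 = -6)
X(v, J) = v (X(v, J) = v - (v - v) = v - 1*0 = v + 0 = v)
m = -8 (m = -2*(-2)² = -2*4 = -8)
m² = (-8)² = 64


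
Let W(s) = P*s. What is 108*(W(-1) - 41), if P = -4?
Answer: -3996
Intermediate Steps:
W(s) = -4*s
108*(W(-1) - 41) = 108*(-4*(-1) - 41) = 108*(4 - 41) = 108*(-37) = -3996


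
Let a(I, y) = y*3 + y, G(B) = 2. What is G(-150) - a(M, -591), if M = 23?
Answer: 2366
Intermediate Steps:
a(I, y) = 4*y (a(I, y) = 3*y + y = 4*y)
G(-150) - a(M, -591) = 2 - 4*(-591) = 2 - 1*(-2364) = 2 + 2364 = 2366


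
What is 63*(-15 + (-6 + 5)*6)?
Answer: -1323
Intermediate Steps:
63*(-15 + (-6 + 5)*6) = 63*(-15 - 1*6) = 63*(-15 - 6) = 63*(-21) = -1323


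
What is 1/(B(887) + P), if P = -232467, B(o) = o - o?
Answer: -1/232467 ≈ -4.3017e-6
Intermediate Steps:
B(o) = 0
1/(B(887) + P) = 1/(0 - 232467) = 1/(-232467) = -1/232467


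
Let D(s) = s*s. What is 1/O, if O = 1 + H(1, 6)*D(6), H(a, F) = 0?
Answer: 1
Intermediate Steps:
D(s) = s²
O = 1 (O = 1 + 0*6² = 1 + 0*36 = 1 + 0 = 1)
1/O = 1/1 = 1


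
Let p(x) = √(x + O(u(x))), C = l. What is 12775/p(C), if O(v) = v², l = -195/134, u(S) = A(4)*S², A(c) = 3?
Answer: 45877580*√12543915345/2508783069 ≈ 2048.1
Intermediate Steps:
u(S) = 3*S²
l = -195/134 (l = -195*1/134 = -195/134 ≈ -1.4552)
C = -195/134 ≈ -1.4552
p(x) = √(x + 9*x⁴) (p(x) = √(x + (3*x²)²) = √(x + 9*x⁴))
12775/p(C) = 12775/(√(-195/134 + 9*(-195/134)⁴)) = 12775/(√(-195/134 + 9*(1445900625/322417936))) = 12775/(√(-195/134 + 13013105625/322417936)) = 12775/(√(12543915345/322417936)) = 12775/((√12543915345/17956)) = 12775*(17956*√12543915345/12543915345) = 45877580*√12543915345/2508783069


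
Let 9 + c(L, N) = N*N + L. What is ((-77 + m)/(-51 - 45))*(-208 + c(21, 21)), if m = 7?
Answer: 8575/48 ≈ 178.65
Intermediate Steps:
c(L, N) = -9 + L + N² (c(L, N) = -9 + (N*N + L) = -9 + (N² + L) = -9 + (L + N²) = -9 + L + N²)
((-77 + m)/(-51 - 45))*(-208 + c(21, 21)) = ((-77 + 7)/(-51 - 45))*(-208 + (-9 + 21 + 21²)) = (-70/(-96))*(-208 + (-9 + 21 + 441)) = (-70*(-1/96))*(-208 + 453) = (35/48)*245 = 8575/48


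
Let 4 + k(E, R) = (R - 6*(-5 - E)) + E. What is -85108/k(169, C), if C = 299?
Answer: -21277/377 ≈ -56.438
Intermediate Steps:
k(E, R) = 26 + R + 7*E (k(E, R) = -4 + ((R - 6*(-5 - E)) + E) = -4 + ((R + (30 + 6*E)) + E) = -4 + ((30 + R + 6*E) + E) = -4 + (30 + R + 7*E) = 26 + R + 7*E)
-85108/k(169, C) = -85108/(26 + 299 + 7*169) = -85108/(26 + 299 + 1183) = -85108/1508 = -85108*1/1508 = -21277/377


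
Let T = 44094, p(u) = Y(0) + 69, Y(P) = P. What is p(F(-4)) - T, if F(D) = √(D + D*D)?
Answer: -44025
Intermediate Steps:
F(D) = √(D + D²)
p(u) = 69 (p(u) = 0 + 69 = 69)
p(F(-4)) - T = 69 - 1*44094 = 69 - 44094 = -44025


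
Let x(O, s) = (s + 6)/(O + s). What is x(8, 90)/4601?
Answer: 48/225449 ≈ 0.00021291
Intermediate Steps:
x(O, s) = (6 + s)/(O + s)
x(8, 90)/4601 = ((6 + 90)/(8 + 90))/4601 = (96/98)*(1/4601) = ((1/98)*96)*(1/4601) = (48/49)*(1/4601) = 48/225449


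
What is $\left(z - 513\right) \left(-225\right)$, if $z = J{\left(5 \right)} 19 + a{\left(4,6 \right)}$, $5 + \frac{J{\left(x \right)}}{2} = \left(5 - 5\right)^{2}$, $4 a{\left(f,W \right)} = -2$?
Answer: $\frac{316575}{2} \approx 1.5829 \cdot 10^{5}$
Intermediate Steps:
$a{\left(f,W \right)} = - \frac{1}{2}$ ($a{\left(f,W \right)} = \frac{1}{4} \left(-2\right) = - \frac{1}{2}$)
$J{\left(x \right)} = -10$ ($J{\left(x \right)} = -10 + 2 \left(5 - 5\right)^{2} = -10 + 2 \cdot 0^{2} = -10 + 2 \cdot 0 = -10 + 0 = -10$)
$z = - \frac{381}{2}$ ($z = \left(-10\right) 19 - \frac{1}{2} = -190 - \frac{1}{2} = - \frac{381}{2} \approx -190.5$)
$\left(z - 513\right) \left(-225\right) = \left(- \frac{381}{2} - 513\right) \left(-225\right) = \left(- \frac{1407}{2}\right) \left(-225\right) = \frac{316575}{2}$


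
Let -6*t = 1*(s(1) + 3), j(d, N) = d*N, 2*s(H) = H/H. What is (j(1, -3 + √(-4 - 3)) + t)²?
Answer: 841/144 - 43*I*√7/6 ≈ 5.8403 - 18.961*I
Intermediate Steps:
s(H) = ½ (s(H) = (H/H)/2 = (½)*1 = ½)
j(d, N) = N*d
t = -7/12 (t = -(½ + 3)/6 = -7/(6*2) = -⅙*7/2 = -7/12 ≈ -0.58333)
(j(1, -3 + √(-4 - 3)) + t)² = ((-3 + √(-4 - 3))*1 - 7/12)² = ((-3 + √(-7))*1 - 7/12)² = ((-3 + I*√7)*1 - 7/12)² = ((-3 + I*√7) - 7/12)² = (-43/12 + I*√7)²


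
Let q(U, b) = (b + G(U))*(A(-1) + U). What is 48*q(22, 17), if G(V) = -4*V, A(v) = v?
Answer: -71568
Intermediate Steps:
q(U, b) = (-1 + U)*(b - 4*U) (q(U, b) = (b - 4*U)*(-1 + U) = (-1 + U)*(b - 4*U))
48*q(22, 17) = 48*(-1*17 - 4*22² + 4*22 + 22*17) = 48*(-17 - 4*484 + 88 + 374) = 48*(-17 - 1936 + 88 + 374) = 48*(-1491) = -71568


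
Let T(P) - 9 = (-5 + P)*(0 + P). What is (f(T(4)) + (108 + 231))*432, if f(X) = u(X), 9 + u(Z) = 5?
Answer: 144720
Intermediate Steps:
T(P) = 9 + P*(-5 + P) (T(P) = 9 + (-5 + P)*(0 + P) = 9 + (-5 + P)*P = 9 + P*(-5 + P))
u(Z) = -4 (u(Z) = -9 + 5 = -4)
f(X) = -4
(f(T(4)) + (108 + 231))*432 = (-4 + (108 + 231))*432 = (-4 + 339)*432 = 335*432 = 144720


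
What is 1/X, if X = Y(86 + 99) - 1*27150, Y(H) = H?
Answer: -1/26965 ≈ -3.7085e-5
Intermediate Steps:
X = -26965 (X = (86 + 99) - 1*27150 = 185 - 27150 = -26965)
1/X = 1/(-26965) = -1/26965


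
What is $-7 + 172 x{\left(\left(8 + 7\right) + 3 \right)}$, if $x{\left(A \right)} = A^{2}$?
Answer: $55721$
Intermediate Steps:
$-7 + 172 x{\left(\left(8 + 7\right) + 3 \right)} = -7 + 172 \left(\left(8 + 7\right) + 3\right)^{2} = -7 + 172 \left(15 + 3\right)^{2} = -7 + 172 \cdot 18^{2} = -7 + 172 \cdot 324 = -7 + 55728 = 55721$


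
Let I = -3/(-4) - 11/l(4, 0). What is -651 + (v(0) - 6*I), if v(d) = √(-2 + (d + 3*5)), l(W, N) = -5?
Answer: -6687/10 + √13 ≈ -665.09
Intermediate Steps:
v(d) = √(13 + d) (v(d) = √(-2 + (d + 15)) = √(-2 + (15 + d)) = √(13 + d))
I = 59/20 (I = -3/(-4) - 11/(-5) = -3*(-¼) - 11*(-⅕) = ¾ + 11/5 = 59/20 ≈ 2.9500)
-651 + (v(0) - 6*I) = -651 + (√(13 + 0) - 6*59/20) = -651 + (√13 - 177/10) = -651 + (-177/10 + √13) = -6687/10 + √13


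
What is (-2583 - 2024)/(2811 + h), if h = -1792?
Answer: -4607/1019 ≈ -4.5211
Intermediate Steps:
(-2583 - 2024)/(2811 + h) = (-2583 - 2024)/(2811 - 1792) = -4607/1019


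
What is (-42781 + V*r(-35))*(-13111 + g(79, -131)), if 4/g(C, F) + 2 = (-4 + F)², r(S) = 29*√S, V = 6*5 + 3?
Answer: 10221311343969/18223 - 228648113793*I*√35/18223 ≈ 5.609e+8 - 7.423e+7*I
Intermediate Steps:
V = 33 (V = 30 + 3 = 33)
g(C, F) = 4/(-2 + (-4 + F)²)
(-42781 + V*r(-35))*(-13111 + g(79, -131)) = (-42781 + 33*(29*√(-35)))*(-13111 + 4/(-2 + (-4 - 131)²)) = (-42781 + 33*(29*(I*√35)))*(-13111 + 4/(-2 + (-135)²)) = (-42781 + 33*(29*I*√35))*(-13111 + 4/(-2 + 18225)) = (-42781 + 957*I*√35)*(-13111 + 4/18223) = (-42781 + 957*I*√35)*(-238921749/18223) = 10221311343969/18223 - 228648113793*I*√35/18223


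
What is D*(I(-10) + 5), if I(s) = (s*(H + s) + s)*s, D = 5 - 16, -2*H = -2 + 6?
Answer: 12045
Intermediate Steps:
H = -2 (H = -(-2 + 6)/2 = -½*4 = -2)
D = -11
I(s) = s*(s + s*(-2 + s)) (I(s) = (s*(-2 + s) + s)*s = (s + s*(-2 + s))*s = s*(s + s*(-2 + s)))
D*(I(-10) + 5) = -11*((-10)²*(-1 - 10) + 5) = -11*(100*(-11) + 5) = -11*(-1100 + 5) = -11*(-1095) = 12045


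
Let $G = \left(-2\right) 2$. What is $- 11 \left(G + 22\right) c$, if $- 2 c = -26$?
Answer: $-2574$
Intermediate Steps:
$c = 13$ ($c = \left(- \frac{1}{2}\right) \left(-26\right) = 13$)
$G = -4$
$- 11 \left(G + 22\right) c = - 11 \left(-4 + 22\right) 13 = \left(-11\right) 18 \cdot 13 = \left(-198\right) 13 = -2574$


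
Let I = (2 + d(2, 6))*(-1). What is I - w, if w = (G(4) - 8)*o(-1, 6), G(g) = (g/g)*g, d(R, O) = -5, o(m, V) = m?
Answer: -1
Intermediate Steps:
G(g) = g (G(g) = 1*g = g)
w = 4 (w = (4 - 8)*(-1) = -4*(-1) = 4)
I = 3 (I = (2 - 5)*(-1) = -3*(-1) = 3)
I - w = 3 - 1*4 = 3 - 4 = -1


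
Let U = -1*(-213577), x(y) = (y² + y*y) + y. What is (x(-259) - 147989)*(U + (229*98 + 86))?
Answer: -3325775030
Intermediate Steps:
x(y) = y + 2*y² (x(y) = (y² + y²) + y = 2*y² + y = y + 2*y²)
U = 213577
(x(-259) - 147989)*(U + (229*98 + 86)) = (-259*(1 + 2*(-259)) - 147989)*(213577 + (229*98 + 86)) = (-259*(1 - 518) - 147989)*(213577 + (22442 + 86)) = (-259*(-517) - 147989)*(213577 + 22528) = (133903 - 147989)*236105 = -14086*236105 = -3325775030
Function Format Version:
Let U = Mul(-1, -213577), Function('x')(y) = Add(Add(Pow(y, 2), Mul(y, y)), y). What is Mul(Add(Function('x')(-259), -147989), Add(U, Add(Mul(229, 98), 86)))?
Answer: -3325775030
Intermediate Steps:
Function('x')(y) = Add(y, Mul(2, Pow(y, 2))) (Function('x')(y) = Add(Add(Pow(y, 2), Pow(y, 2)), y) = Add(Mul(2, Pow(y, 2)), y) = Add(y, Mul(2, Pow(y, 2))))
U = 213577
Mul(Add(Function('x')(-259), -147989), Add(U, Add(Mul(229, 98), 86))) = Mul(Add(Mul(-259, Add(1, Mul(2, -259))), -147989), Add(213577, Add(Mul(229, 98), 86))) = Mul(Add(Mul(-259, Add(1, -518)), -147989), Add(213577, Add(22442, 86))) = Mul(Add(Mul(-259, -517), -147989), Add(213577, 22528)) = Mul(Add(133903, -147989), 236105) = Mul(-14086, 236105) = -3325775030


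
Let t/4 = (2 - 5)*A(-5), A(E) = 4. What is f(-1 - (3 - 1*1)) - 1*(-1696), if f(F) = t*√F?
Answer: 1696 - 48*I*√3 ≈ 1696.0 - 83.138*I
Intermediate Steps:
t = -48 (t = 4*((2 - 5)*4) = 4*(-3*4) = 4*(-12) = -48)
f(F) = -48*√F
f(-1 - (3 - 1*1)) - 1*(-1696) = -48*√(-1 - (3 - 1*1)) - 1*(-1696) = -48*√(-1 - (3 - 1)) + 1696 = -48*√(-1 - 1*2) + 1696 = -48*√(-1 - 2) + 1696 = -48*I*√3 + 1696 = 1696 - 48*I*√3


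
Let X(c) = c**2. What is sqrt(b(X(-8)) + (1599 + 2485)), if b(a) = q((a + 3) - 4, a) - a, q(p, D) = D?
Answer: 2*sqrt(1021) ≈ 63.906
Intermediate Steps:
b(a) = 0 (b(a) = a - a = 0)
sqrt(b(X(-8)) + (1599 + 2485)) = sqrt(0 + (1599 + 2485)) = sqrt(0 + 4084) = sqrt(4084) = 2*sqrt(1021)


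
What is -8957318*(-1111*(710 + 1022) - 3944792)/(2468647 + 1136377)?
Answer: 6571361682999/450628 ≈ 1.4583e+7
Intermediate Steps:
-8957318*(-1111*(710 + 1022) - 3944792)/(2468647 + 1136377) = -8957318/(3605024/(-1111*1732 - 3944792)) = -8957318/(3605024/(-1924252 - 3944792)) = -8957318/(3605024/(-5869044)) = -8957318/(3605024*(-1/5869044)) = -8957318/(-901256/1467261) = -8957318*(-1467261/901256) = 6571361682999/450628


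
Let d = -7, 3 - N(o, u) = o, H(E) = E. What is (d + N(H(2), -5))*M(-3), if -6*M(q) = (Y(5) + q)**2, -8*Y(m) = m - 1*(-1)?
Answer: 225/16 ≈ 14.063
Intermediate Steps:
N(o, u) = 3 - o
Y(m) = -1/8 - m/8 (Y(m) = -(m - 1*(-1))/8 = -(m + 1)/8 = -(1 + m)/8 = -1/8 - m/8)
M(q) = -(-3/4 + q)**2/6 (M(q) = -((-1/8 - 1/8*5) + q)**2/6 = -((-1/8 - 5/8) + q)**2/6 = -(-3/4 + q)**2/6)
(d + N(H(2), -5))*M(-3) = (-7 + (3 - 1*2))*(-(-3 + 4*(-3))**2/96) = (-7 + (3 - 2))*(-(-3 - 12)**2/96) = (-7 + 1)*(-1/96*(-15)**2) = -(-1)*225/16 = -6*(-75/32) = 225/16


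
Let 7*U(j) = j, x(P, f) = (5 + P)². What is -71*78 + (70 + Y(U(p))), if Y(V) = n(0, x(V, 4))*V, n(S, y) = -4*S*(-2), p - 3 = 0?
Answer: -5468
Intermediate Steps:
p = 3 (p = 3 + 0 = 3)
U(j) = j/7
n(S, y) = 8*S
Y(V) = 0 (Y(V) = (8*0)*V = 0*V = 0)
-71*78 + (70 + Y(U(p))) = -71*78 + (70 + 0) = -5538 + 70 = -5468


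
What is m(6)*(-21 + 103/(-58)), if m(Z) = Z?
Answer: -3963/29 ≈ -136.66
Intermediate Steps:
m(6)*(-21 + 103/(-58)) = 6*(-21 + 103/(-58)) = 6*(-21 + 103*(-1/58)) = 6*(-21 - 103/58) = 6*(-1321/58) = -3963/29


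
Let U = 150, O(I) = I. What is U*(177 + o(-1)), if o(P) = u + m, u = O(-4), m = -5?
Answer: 25200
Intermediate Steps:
u = -4
o(P) = -9 (o(P) = -4 - 5 = -9)
U*(177 + o(-1)) = 150*(177 - 9) = 150*168 = 25200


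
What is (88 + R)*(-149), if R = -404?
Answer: 47084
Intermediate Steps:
(88 + R)*(-149) = (88 - 404)*(-149) = -316*(-149) = 47084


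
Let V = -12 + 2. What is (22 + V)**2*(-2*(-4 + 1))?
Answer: 864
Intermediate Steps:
V = -10
(22 + V)**2*(-2*(-4 + 1)) = (22 - 10)**2*(-2*(-4 + 1)) = 12**2*(-2*(-3)) = 144*6 = 864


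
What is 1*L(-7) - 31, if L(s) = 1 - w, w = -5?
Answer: -25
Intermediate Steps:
L(s) = 6 (L(s) = 1 - 1*(-5) = 1 + 5 = 6)
1*L(-7) - 31 = 1*6 - 31 = 6 - 31 = -25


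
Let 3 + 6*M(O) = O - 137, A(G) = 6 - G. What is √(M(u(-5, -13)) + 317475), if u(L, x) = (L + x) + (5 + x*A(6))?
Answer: √1269798/2 ≈ 563.43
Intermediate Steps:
u(L, x) = 5 + L + x (u(L, x) = (L + x) + (5 + x*(6 - 1*6)) = (L + x) + (5 + x*(6 - 6)) = (L + x) + (5 + x*0) = (L + x) + (5 + 0) = (L + x) + 5 = 5 + L + x)
M(O) = -70/3 + O/6 (M(O) = -½ + (O - 137)/6 = -½ + (-137 + O)/6 = -½ + (-137/6 + O/6) = -70/3 + O/6)
√(M(u(-5, -13)) + 317475) = √((-70/3 + (5 - 5 - 13)/6) + 317475) = √((-70/3 + (⅙)*(-13)) + 317475) = √((-70/3 - 13/6) + 317475) = √(-51/2 + 317475) = √(634899/2) = √1269798/2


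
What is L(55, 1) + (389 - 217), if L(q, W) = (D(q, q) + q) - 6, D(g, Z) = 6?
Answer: 227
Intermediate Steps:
L(q, W) = q (L(q, W) = (6 + q) - 6 = q)
L(55, 1) + (389 - 217) = 55 + (389 - 217) = 55 + 172 = 227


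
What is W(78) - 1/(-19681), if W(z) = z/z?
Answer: 19682/19681 ≈ 1.0001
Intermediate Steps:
W(z) = 1
W(78) - 1/(-19681) = 1 - 1/(-19681) = 1 - 1*(-1/19681) = 1 + 1/19681 = 19682/19681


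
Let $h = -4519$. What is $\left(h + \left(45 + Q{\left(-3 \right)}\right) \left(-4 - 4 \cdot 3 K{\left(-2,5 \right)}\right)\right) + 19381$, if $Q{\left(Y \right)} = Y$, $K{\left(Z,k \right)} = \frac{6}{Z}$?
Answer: $16206$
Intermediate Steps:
$\left(h + \left(45 + Q{\left(-3 \right)}\right) \left(-4 - 4 \cdot 3 K{\left(-2,5 \right)}\right)\right) + 19381 = \left(-4519 + \left(45 - 3\right) \left(-4 - 4 \cdot 3 \frac{6}{-2}\right)\right) + 19381 = \left(-4519 + 42 \left(-4 - 4 \cdot 3 \cdot 6 \left(- \frac{1}{2}\right)\right)\right) + 19381 = \left(-4519 + 42 \left(-4 - 4 \cdot 3 \left(-3\right)\right)\right) + 19381 = \left(-4519 + 42 \left(-4 - -36\right)\right) + 19381 = \left(-4519 + 42 \left(-4 + 36\right)\right) + 19381 = \left(-4519 + 42 \cdot 32\right) + 19381 = \left(-4519 + 1344\right) + 19381 = -3175 + 19381 = 16206$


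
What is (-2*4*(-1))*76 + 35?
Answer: 643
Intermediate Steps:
(-2*4*(-1))*76 + 35 = -8*(-1)*76 + 35 = 8*76 + 35 = 608 + 35 = 643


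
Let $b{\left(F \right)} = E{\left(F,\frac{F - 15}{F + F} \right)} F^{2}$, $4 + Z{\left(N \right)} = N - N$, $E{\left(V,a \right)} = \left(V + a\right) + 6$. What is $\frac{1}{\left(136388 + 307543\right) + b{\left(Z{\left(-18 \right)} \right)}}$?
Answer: $\frac{1}{444001} \approx 2.2522 \cdot 10^{-6}$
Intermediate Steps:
$E{\left(V,a \right)} = 6 + V + a$
$Z{\left(N \right)} = -4$ ($Z{\left(N \right)} = -4 + \left(N - N\right) = -4 + 0 = -4$)
$b{\left(F \right)} = F^{2} \left(6 + F + \frac{-15 + F}{2 F}\right)$ ($b{\left(F \right)} = \left(6 + F + \frac{F - 15}{F + F}\right) F^{2} = \left(6 + F + \frac{-15 + F}{2 F}\right) F^{2} = F^{2} \left(6 + F + \frac{-15 + F}{2 F}\right)$)
$\frac{1}{\left(136388 + 307543\right) + b{\left(Z{\left(-18 \right)} \right)}} = \frac{1}{\left(136388 + 307543\right) + \frac{1}{2} \left(-4\right) \left(-15 - 4 + 2 \left(-4\right) \left(6 - 4\right)\right)} = \frac{1}{443931 + \frac{1}{2} \left(-4\right) \left(-15 - 4 + 2 \left(-4\right) 2\right)} = \frac{1}{443931 + \frac{1}{2} \left(-4\right) \left(-15 - 4 - 16\right)} = \frac{1}{443931 + \frac{1}{2} \left(-4\right) \left(-35\right)} = \frac{1}{443931 + 70} = \frac{1}{444001}$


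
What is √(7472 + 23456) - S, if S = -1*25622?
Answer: 25622 + 4*√1933 ≈ 25798.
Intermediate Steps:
S = -25622
√(7472 + 23456) - S = √(7472 + 23456) - 1*(-25622) = √30928 + 25622 = 4*√1933 + 25622 = 25622 + 4*√1933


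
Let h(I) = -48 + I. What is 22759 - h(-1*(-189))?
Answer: 22618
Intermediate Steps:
22759 - h(-1*(-189)) = 22759 - (-48 - 1*(-189)) = 22759 - (-48 + 189) = 22759 - 1*141 = 22759 - 141 = 22618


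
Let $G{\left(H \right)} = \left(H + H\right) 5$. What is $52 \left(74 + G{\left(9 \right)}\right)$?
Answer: $8528$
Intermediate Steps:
$G{\left(H \right)} = 10 H$ ($G{\left(H \right)} = 2 H 5 = 10 H$)
$52 \left(74 + G{\left(9 \right)}\right) = 52 \left(74 + 10 \cdot 9\right) = 52 \left(74 + 90\right) = 52 \cdot 164 = 8528$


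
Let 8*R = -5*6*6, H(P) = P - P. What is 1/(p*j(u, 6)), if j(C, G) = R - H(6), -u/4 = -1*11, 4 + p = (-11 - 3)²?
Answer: -1/4320 ≈ -0.00023148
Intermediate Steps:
H(P) = 0
R = -45/2 (R = (-5*6*6)/8 = (-30*6)/8 = (⅛)*(-180) = -45/2 ≈ -22.500)
p = 192 (p = -4 + (-11 - 3)² = -4 + (-14)² = -4 + 196 = 192)
u = 44 (u = -(-4)*11 = -4*(-11) = 44)
j(C, G) = -45/2 (j(C, G) = -45/2 - 1*0 = -45/2 + 0 = -45/2)
1/(p*j(u, 6)) = 1/(192*(-45/2)) = 1/(-4320) = -1/4320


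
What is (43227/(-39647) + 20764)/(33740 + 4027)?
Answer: 823187081/1497348249 ≈ 0.54976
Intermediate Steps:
(43227/(-39647) + 20764)/(33740 + 4027) = (43227*(-1/39647) + 20764)/37767 = (-43227/39647 + 20764)*(1/37767) = (823187081/39647)*(1/37767) = 823187081/1497348249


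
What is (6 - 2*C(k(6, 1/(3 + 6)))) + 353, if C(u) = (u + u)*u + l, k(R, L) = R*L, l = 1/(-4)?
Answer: 6439/18 ≈ 357.72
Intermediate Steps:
l = -¼ ≈ -0.25000
k(R, L) = L*R
C(u) = -¼ + 2*u² (C(u) = (u + u)*u - ¼ = (2*u)*u - ¼ = 2*u² - ¼ = -¼ + 2*u²)
(6 - 2*C(k(6, 1/(3 + 6)))) + 353 = (6 - 2*(-¼ + 2*(6/(3 + 6))²)) + 353 = (6 - 2*(-¼ + 2*(6/9)²)) + 353 = (6 - 2*(-¼ + 2*((⅑)*6)²)) + 353 = (6 - 2*(-¼ + 2*(⅔)²)) + 353 = (6 - 2*(-¼ + 2*(4/9))) + 353 = (6 - 2*(-¼ + 8/9)) + 353 = (6 - 2*23/36) + 353 = (6 - 23/18) + 353 = 85/18 + 353 = 6439/18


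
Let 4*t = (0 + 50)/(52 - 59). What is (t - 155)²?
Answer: 4818025/196 ≈ 24582.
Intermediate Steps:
t = -25/14 (t = ((0 + 50)/(52 - 59))/4 = (50/(-7))/4 = (50*(-⅐))/4 = (¼)*(-50/7) = -25/14 ≈ -1.7857)
(t - 155)² = (-25/14 - 155)² = (-2195/14)² = 4818025/196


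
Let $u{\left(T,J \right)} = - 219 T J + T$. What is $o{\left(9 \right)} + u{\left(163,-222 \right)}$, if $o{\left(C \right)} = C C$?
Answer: $7924978$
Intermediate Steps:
$o{\left(C \right)} = C^{2}$
$u{\left(T,J \right)} = T - 219 J T$ ($u{\left(T,J \right)} = - 219 J T + T = T - 219 J T$)
$o{\left(9 \right)} + u{\left(163,-222 \right)} = 9^{2} + 163 \left(1 - -48618\right) = 81 + 163 \left(1 + 48618\right) = 81 + 163 \cdot 48619 = 81 + 7924897 = 7924978$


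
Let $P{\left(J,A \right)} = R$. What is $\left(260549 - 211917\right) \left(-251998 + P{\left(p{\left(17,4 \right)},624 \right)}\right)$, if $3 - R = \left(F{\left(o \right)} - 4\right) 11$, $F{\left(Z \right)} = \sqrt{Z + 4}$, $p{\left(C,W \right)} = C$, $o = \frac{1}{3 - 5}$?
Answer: $-12252881032 - 267476 \sqrt{14} \approx -1.2254 \cdot 10^{10}$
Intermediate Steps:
$o = - \frac{1}{2}$ ($o = \frac{1}{-2} = - \frac{1}{2} \approx -0.5$)
$F{\left(Z \right)} = \sqrt{4 + Z}$
$R = 47 - \frac{11 \sqrt{14}}{2}$ ($R = 3 - \left(\sqrt{4 - \frac{1}{2}} - 4\right) 11 = 3 - \left(\sqrt{\frac{7}{2}} - 4\right) 11 = 3 - \left(\frac{\sqrt{14}}{2} - 4\right) 11 = 3 - \left(-4 + \frac{\sqrt{14}}{2}\right) 11 = 3 - \left(-44 + \frac{11 \sqrt{14}}{2}\right) = 3 + \left(44 - \frac{11 \sqrt{14}}{2}\right) = 47 - \frac{11 \sqrt{14}}{2} \approx 26.421$)
$P{\left(J,A \right)} = 47 - \frac{11 \sqrt{14}}{2}$
$\left(260549 - 211917\right) \left(-251998 + P{\left(p{\left(17,4 \right)},624 \right)}\right) = \left(260549 - 211917\right) \left(-251998 + \left(47 - \frac{11 \sqrt{14}}{2}\right)\right) = 48632 \left(-251951 - \frac{11 \sqrt{14}}{2}\right) = -12252881032 - 267476 \sqrt{14}$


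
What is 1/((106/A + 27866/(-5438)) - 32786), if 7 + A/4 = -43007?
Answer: -233910132/7670176359983 ≈ -3.0496e-5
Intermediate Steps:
A = -172056 (A = -28 + 4*(-43007) = -28 - 172028 = -172056)
1/((106/A + 27866/(-5438)) - 32786) = 1/((106/(-172056) + 27866/(-5438)) - 32786) = 1/((106*(-1/172056) + 27866*(-1/5438)) - 32786) = 1/((-53/86028 - 13933/2719) - 32786) = 1/(-1198772231/233910132 - 32786) = 1/(-7670176359983/233910132) = -233910132/7670176359983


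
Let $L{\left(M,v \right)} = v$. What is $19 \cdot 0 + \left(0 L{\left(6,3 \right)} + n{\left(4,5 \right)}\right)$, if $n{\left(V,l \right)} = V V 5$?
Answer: $80$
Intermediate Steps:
$n{\left(V,l \right)} = 5 V^{2}$ ($n{\left(V,l \right)} = V^{2} \cdot 5 = 5 V^{2}$)
$19 \cdot 0 + \left(0 L{\left(6,3 \right)} + n{\left(4,5 \right)}\right) = 19 \cdot 0 + \left(0 \cdot 3 + 5 \cdot 4^{2}\right) = 0 + \left(0 + 5 \cdot 16\right) = 0 + \left(0 + 80\right) = 0 + 80 = 80$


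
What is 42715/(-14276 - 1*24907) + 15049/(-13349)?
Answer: -1159867502/523053867 ≈ -2.2175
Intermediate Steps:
42715/(-14276 - 1*24907) + 15049/(-13349) = 42715/(-14276 - 24907) + 15049*(-1/13349) = 42715/(-39183) - 15049/13349 = 42715*(-1/39183) - 15049/13349 = -42715/39183 - 15049/13349 = -1159867502/523053867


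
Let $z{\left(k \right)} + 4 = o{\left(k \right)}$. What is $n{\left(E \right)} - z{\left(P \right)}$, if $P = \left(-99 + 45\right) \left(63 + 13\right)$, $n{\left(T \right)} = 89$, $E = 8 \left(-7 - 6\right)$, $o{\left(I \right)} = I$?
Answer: $4197$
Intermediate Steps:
$E = -104$ ($E = 8 \left(-13\right) = -104$)
$P = -4104$ ($P = \left(-54\right) 76 = -4104$)
$z{\left(k \right)} = -4 + k$
$n{\left(E \right)} - z{\left(P \right)} = 89 - \left(-4 - 4104\right) = 89 - -4108 = 89 + 4108 = 4197$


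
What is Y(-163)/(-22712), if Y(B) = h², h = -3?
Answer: -9/22712 ≈ -0.00039627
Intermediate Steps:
Y(B) = 9 (Y(B) = (-3)² = 9)
Y(-163)/(-22712) = 9/(-22712) = 9*(-1/22712) = -9/22712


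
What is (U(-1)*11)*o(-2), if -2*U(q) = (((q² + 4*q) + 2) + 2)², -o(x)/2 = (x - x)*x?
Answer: 0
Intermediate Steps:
o(x) = 0 (o(x) = -2*(x - x)*x = -0*x = -2*0 = 0)
U(q) = -(4 + q² + 4*q)²/2 (U(q) = -(((q² + 4*q) + 2) + 2)²/2 = -((2 + q² + 4*q) + 2)²/2 = -(4 + q² + 4*q)²/2)
(U(-1)*11)*o(-2) = (-(4 + (-1)² + 4*(-1))²/2*11)*0 = (-(4 + 1 - 4)²/2*11)*0 = (-½*1²*11)*0 = (-½*1*11)*0 = -½*11*0 = -11/2*0 = 0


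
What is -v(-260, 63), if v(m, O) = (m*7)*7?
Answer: 12740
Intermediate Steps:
v(m, O) = 49*m (v(m, O) = (7*m)*7 = 49*m)
-v(-260, 63) = -49*(-260) = -1*(-12740) = 12740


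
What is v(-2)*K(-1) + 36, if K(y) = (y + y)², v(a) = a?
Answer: 28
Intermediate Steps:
K(y) = 4*y² (K(y) = (2*y)² = 4*y²)
v(-2)*K(-1) + 36 = -8*(-1)² + 36 = -8 + 36 = 28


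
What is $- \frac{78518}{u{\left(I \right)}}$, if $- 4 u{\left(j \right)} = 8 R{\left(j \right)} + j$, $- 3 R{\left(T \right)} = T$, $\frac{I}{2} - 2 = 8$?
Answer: $- \frac{235554}{25} \approx -9422.2$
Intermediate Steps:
$I = 20$ ($I = 4 + 2 \cdot 8 = 4 + 16 = 20$)
$R{\left(T \right)} = - \frac{T}{3}$
$u{\left(j \right)} = \frac{5 j}{12}$ ($u{\left(j \right)} = - \frac{8 \left(- \frac{j}{3}\right) + j}{4} = - \frac{- \frac{8 j}{3} + j}{4} = - \frac{\left(- \frac{5}{3}\right) j}{4} = \frac{5 j}{12}$)
$- \frac{78518}{u{\left(I \right)}} = - \frac{78518}{\frac{5}{12} \cdot 20} = - \frac{78518}{\frac{25}{3}} = \left(-78518\right) \frac{3}{25} = - \frac{235554}{25}$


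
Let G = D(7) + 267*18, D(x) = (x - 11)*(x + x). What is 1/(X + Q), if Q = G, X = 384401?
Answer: 1/389151 ≈ 2.5697e-6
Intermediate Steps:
D(x) = 2*x*(-11 + x) (D(x) = (-11 + x)*(2*x) = 2*x*(-11 + x))
G = 4750 (G = 2*7*(-11 + 7) + 267*18 = 2*7*(-4) + 4806 = -56 + 4806 = 4750)
Q = 4750
1/(X + Q) = 1/(384401 + 4750) = 1/389151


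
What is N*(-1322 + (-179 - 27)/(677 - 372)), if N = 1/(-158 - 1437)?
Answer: 403416/486475 ≈ 0.82926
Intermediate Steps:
N = -1/1595 (N = 1/(-1595) = -1/1595 ≈ -0.00062696)
N*(-1322 + (-179 - 27)/(677 - 372)) = -(-1322 + (-179 - 27)/(677 - 372))/1595 = -(-1322 - 206/305)/1595 = -1/1595*(-403416/305) = 403416/486475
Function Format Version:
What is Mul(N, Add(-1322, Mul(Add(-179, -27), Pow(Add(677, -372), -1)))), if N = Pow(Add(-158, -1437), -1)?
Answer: Rational(403416, 486475) ≈ 0.82926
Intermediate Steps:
N = Rational(-1, 1595) (N = Pow(-1595, -1) = Rational(-1, 1595) ≈ -0.00062696)
Mul(N, Add(-1322, Mul(Add(-179, -27), Pow(Add(677, -372), -1)))) = Mul(Rational(-1, 1595), Add(-1322, Mul(Add(-179, -27), Pow(Add(677, -372), -1)))) = Mul(Rational(-1, 1595), Add(-1322, Mul(-206, Pow(305, -1)))) = Mul(Rational(-1, 1595), Add(-1322, Mul(-206, Rational(1, 305)))) = Mul(Rational(-1, 1595), Add(-1322, Rational(-206, 305))) = Mul(Rational(-1, 1595), Rational(-403416, 305)) = Rational(403416, 486475)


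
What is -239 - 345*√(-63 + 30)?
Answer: -239 - 345*I*√33 ≈ -239.0 - 1981.9*I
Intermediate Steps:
-239 - 345*√(-63 + 30) = -239 - 345*I*√33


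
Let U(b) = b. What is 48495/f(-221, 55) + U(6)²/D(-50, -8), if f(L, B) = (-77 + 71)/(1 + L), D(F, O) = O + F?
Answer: 51566332/29 ≈ 1.7782e+6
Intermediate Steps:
D(F, O) = F + O
f(L, B) = -6/(1 + L)
48495/f(-221, 55) + U(6)²/D(-50, -8) = 48495/((-6/(1 - 221))) + 6²/(-50 - 8) = 48495/((-6/(-220))) + 36/(-58) = 48495/((-6*(-1/220))) + 36*(-1/58) = 48495/(3/110) - 18/29 = 48495*(110/3) - 18/29 = 1778150 - 18/29 = 51566332/29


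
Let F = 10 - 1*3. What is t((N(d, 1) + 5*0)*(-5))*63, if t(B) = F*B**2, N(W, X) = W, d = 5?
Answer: 275625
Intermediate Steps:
F = 7 (F = 10 - 3 = 7)
t(B) = 7*B**2
t((N(d, 1) + 5*0)*(-5))*63 = (7*((5 + 5*0)*(-5))**2)*63 = (7*((5 + 0)*(-5))**2)*63 = (7*(5*(-5))**2)*63 = (7*(-25)**2)*63 = (7*625)*63 = 4375*63 = 275625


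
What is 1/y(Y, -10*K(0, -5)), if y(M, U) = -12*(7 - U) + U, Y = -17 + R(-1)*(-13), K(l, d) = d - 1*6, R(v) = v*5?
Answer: 1/1346 ≈ 0.00074294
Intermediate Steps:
R(v) = 5*v
K(l, d) = -6 + d (K(l, d) = d - 6 = -6 + d)
Y = 48 (Y = -17 + (5*(-1))*(-13) = -17 - 5*(-13) = -17 + 65 = 48)
y(M, U) = -84 + 13*U (y(M, U) = (-84 + 12*U) + U = -84 + 13*U)
1/y(Y, -10*K(0, -5)) = 1/(-84 + 13*(-10*(-6 - 5))) = 1/(-84 + 13*(-10*(-11))) = 1/(-84 + 13*110) = 1/(-84 + 1430) = 1/1346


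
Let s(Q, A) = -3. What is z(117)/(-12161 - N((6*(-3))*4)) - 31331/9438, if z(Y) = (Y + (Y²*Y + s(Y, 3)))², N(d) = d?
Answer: -2201224244642651/10372362 ≈ -2.1222e+8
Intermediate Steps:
z(Y) = (-3 + Y + Y³)² (z(Y) = (Y + (Y²*Y - 3))² = (Y + (Y³ - 3))² = (Y + (-3 + Y³))² = (-3 + Y + Y³)²)
z(117)/(-12161 - N((6*(-3))*4)) - 31331/9438 = (-3 + 117 + 117³)²/(-12161 - 6*(-3)*4) - 31331/9438 = (-3 + 117 + 1601613)²/(-12161 - (-18)*4) - 31331*1/9438 = 1601727²/(-12161 - 1*(-72)) - 31331/9438 = 2565529382529/(-12161 + 72) - 31331/9438 = 2565529382529/(-12089) - 31331/9438 = 2565529382529*(-1/12089) - 31331/9438 = -2565529382529/12089 - 31331/9438 = -2201224244642651/10372362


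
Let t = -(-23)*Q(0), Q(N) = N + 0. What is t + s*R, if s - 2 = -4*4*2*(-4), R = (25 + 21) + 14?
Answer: 7800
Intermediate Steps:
Q(N) = N
t = 0 (t = -(-23)*0 = -1*0 = 0)
R = 60 (R = 46 + 14 = 60)
s = 130 (s = 2 - 4*4*2*(-4) = 2 - 32*(-4) = 2 - 4*(-32) = 2 + 128 = 130)
t + s*R = 0 + 130*60 = 0 + 7800 = 7800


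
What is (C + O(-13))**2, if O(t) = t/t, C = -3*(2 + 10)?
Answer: 1225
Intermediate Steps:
C = -36 (C = -3*12 = -36)
O(t) = 1
(C + O(-13))**2 = (-36 + 1)**2 = (-35)**2 = 1225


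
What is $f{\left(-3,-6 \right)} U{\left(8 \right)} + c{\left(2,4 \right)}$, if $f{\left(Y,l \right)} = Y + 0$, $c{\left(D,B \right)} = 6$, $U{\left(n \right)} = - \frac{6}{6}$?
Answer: $9$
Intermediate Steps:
$U{\left(n \right)} = -1$ ($U{\left(n \right)} = \left(-6\right) \frac{1}{6} = -1$)
$f{\left(Y,l \right)} = Y$
$f{\left(-3,-6 \right)} U{\left(8 \right)} + c{\left(2,4 \right)} = \left(-3\right) \left(-1\right) + 6 = 3 + 6 = 9$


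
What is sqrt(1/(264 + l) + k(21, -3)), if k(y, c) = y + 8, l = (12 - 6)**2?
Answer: sqrt(26103)/30 ≈ 5.3855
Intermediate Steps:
l = 36 (l = 6**2 = 36)
k(y, c) = 8 + y
sqrt(1/(264 + l) + k(21, -3)) = sqrt(1/(264 + 36) + (8 + 21)) = sqrt(1/300 + 29) = sqrt(8701/300) = sqrt(26103)/30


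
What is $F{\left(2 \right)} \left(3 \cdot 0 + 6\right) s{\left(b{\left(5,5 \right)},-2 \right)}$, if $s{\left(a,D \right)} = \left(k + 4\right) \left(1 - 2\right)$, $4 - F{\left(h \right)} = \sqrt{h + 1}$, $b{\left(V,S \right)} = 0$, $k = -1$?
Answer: $-72 + 18 \sqrt{3} \approx -40.823$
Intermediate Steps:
$F{\left(h \right)} = 4 - \sqrt{1 + h}$ ($F{\left(h \right)} = 4 - \sqrt{h + 1} = 4 - \sqrt{1 + h}$)
$s{\left(a,D \right)} = -3$ ($s{\left(a,D \right)} = \left(-1 + 4\right) \left(1 - 2\right) = 3 \left(-1\right) = -3$)
$F{\left(2 \right)} \left(3 \cdot 0 + 6\right) s{\left(b{\left(5,5 \right)},-2 \right)} = \left(4 - \sqrt{1 + 2}\right) \left(3 \cdot 0 + 6\right) \left(-3\right) = \left(4 - \sqrt{3}\right) \left(0 + 6\right) \left(-3\right) = \left(4 - \sqrt{3}\right) 6 \left(-3\right) = \left(24 - 6 \sqrt{3}\right) \left(-3\right) = -72 + 18 \sqrt{3}$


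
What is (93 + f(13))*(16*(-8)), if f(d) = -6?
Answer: -11136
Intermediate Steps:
(93 + f(13))*(16*(-8)) = (93 - 6)*(16*(-8)) = 87*(-128) = -11136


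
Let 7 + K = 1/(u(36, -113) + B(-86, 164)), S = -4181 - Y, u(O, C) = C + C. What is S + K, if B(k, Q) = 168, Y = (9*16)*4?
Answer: -276313/58 ≈ -4764.0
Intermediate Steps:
Y = 576 (Y = 144*4 = 576)
u(O, C) = 2*C
S = -4757 (S = -4181 - 1*576 = -4181 - 576 = -4757)
K = -407/58 (K = -7 + 1/(2*(-113) + 168) = -7 + 1/(-226 + 168) = -7 + 1/(-58) = -7 - 1/58 = -407/58 ≈ -7.0172)
S + K = -4757 - 407/58 = -276313/58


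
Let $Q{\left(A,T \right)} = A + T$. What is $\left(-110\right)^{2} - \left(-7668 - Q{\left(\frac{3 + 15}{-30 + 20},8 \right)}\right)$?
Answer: $\frac{98871}{5} \approx 19774.0$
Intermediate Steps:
$\left(-110\right)^{2} - \left(-7668 - Q{\left(\frac{3 + 15}{-30 + 20},8 \right)}\right) = \left(-110\right)^{2} + \left(\left(\left(\frac{3 + 15}{-30 + 20} + 8\right) + 12923\right) - 5255\right) = 12100 + \left(\left(\left(\frac{18}{-10} + 8\right) + 12923\right) - 5255\right) = 12100 + \left(\left(\left(18 \left(- \frac{1}{10}\right) + 8\right) + 12923\right) - 5255\right) = 12100 + \left(\left(\left(- \frac{9}{5} + 8\right) + 12923\right) - 5255\right) = 12100 + \left(\left(\frac{31}{5} + 12923\right) - 5255\right) = 12100 + \left(\frac{64646}{5} - 5255\right) = 12100 + \frac{38371}{5} = \frac{98871}{5}$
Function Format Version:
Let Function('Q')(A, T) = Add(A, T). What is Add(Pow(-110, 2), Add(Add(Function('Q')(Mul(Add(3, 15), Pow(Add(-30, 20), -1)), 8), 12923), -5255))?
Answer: Rational(98871, 5) ≈ 19774.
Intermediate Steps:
Add(Pow(-110, 2), Add(Add(Function('Q')(Mul(Add(3, 15), Pow(Add(-30, 20), -1)), 8), 12923), -5255)) = Add(Pow(-110, 2), Add(Add(Add(Mul(Add(3, 15), Pow(Add(-30, 20), -1)), 8), 12923), -5255)) = Add(12100, Add(Add(Add(Mul(18, Pow(-10, -1)), 8), 12923), -5255)) = Add(12100, Add(Add(Add(Mul(18, Rational(-1, 10)), 8), 12923), -5255)) = Add(12100, Add(Add(Add(Rational(-9, 5), 8), 12923), -5255)) = Add(12100, Add(Add(Rational(31, 5), 12923), -5255)) = Add(12100, Add(Rational(64646, 5), -5255)) = Add(12100, Rational(38371, 5)) = Rational(98871, 5)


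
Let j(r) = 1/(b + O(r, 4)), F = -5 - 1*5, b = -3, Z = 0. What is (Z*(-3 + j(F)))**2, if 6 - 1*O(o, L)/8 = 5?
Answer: 0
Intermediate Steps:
O(o, L) = 8 (O(o, L) = 48 - 8*5 = 48 - 40 = 8)
F = -10 (F = -5 - 5 = -10)
j(r) = 1/5 (j(r) = 1/(-3 + 8) = 1/5)
(Z*(-3 + j(F)))**2 = (0*(-3 + 1/5))**2 = (0*(-14/5))**2 = 0**2 = 0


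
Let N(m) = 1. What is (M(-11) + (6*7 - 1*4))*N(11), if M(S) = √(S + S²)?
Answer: 38 + √110 ≈ 48.488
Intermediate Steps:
(M(-11) + (6*7 - 1*4))*N(11) = (√(-11*(1 - 11)) + (6*7 - 1*4))*1 = (√(-11*(-10)) + (42 - 4))*1 = (√110 + 38)*1 = (38 + √110)*1 = 38 + √110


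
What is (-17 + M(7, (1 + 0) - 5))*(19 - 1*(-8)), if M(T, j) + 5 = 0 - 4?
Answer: -702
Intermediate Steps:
M(T, j) = -9 (M(T, j) = -5 + (0 - 4) = -5 - 4 = -9)
(-17 + M(7, (1 + 0) - 5))*(19 - 1*(-8)) = (-17 - 9)*(19 - 1*(-8)) = -26*(19 + 8) = -26*27 = -702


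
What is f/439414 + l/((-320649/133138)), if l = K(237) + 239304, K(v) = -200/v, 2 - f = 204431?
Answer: -3317987337630005713/33392745345582 ≈ -99363.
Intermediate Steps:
f = -204429 (f = 2 - 1*204431 = 2 - 204431 = -204429)
l = 56714848/237 (l = -200/237 + 239304 = 56714848/237 ≈ 2.3930e+5)
f/439414 + l/((-320649/133138)) = -204429/439414 + 56714848/(237*((-320649/133138))) = -204429*1/439414 + 56714848/(237*((-320649*1/133138))) = -204429/439414 + 56714848/(237*(-320649/133138)) = -204429/439414 + (56714848/237)*(-133138/320649) = -204429/439414 - 7550901433024/75993813 = -3317987337630005713/33392745345582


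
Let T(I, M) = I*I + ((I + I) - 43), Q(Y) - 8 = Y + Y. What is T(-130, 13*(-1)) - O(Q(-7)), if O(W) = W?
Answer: 16603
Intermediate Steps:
Q(Y) = 8 + 2*Y (Q(Y) = 8 + (Y + Y) = 8 + 2*Y)
T(I, M) = -43 + I² + 2*I (T(I, M) = I² + (2*I - 43) = I² + (-43 + 2*I) = -43 + I² + 2*I)
T(-130, 13*(-1)) - O(Q(-7)) = (-43 + (-130)² + 2*(-130)) - (8 + 2*(-7)) = (-43 + 16900 - 260) - (8 - 14) = 16597 - 1*(-6) = 16597 + 6 = 16603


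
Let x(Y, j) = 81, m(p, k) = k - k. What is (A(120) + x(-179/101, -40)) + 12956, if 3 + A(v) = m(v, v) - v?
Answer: 12914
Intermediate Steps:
m(p, k) = 0
A(v) = -3 - v (A(v) = -3 + (0 - v) = -3 - v)
(A(120) + x(-179/101, -40)) + 12956 = ((-3 - 1*120) + 81) + 12956 = ((-3 - 120) + 81) + 12956 = (-123 + 81) + 12956 = -42 + 12956 = 12914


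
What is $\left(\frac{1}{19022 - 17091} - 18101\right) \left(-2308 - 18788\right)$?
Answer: $\frac{737369120880}{1931} \approx 3.8186 \cdot 10^{8}$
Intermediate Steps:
$\left(\frac{1}{19022 - 17091} - 18101\right) \left(-2308 - 18788\right) = \left(\frac{1}{1931} - 18101\right) \left(-2308 + \left(-18982 + 194\right)\right) = \left(\frac{1}{1931} - 18101\right) \left(-2308 - 18788\right) = \left(- \frac{34953030}{1931}\right) \left(-21096\right) = \frac{737369120880}{1931}$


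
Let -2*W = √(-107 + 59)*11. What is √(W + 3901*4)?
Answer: √(15604 - 22*I*√3) ≈ 124.92 - 0.1525*I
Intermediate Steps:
W = -22*I*√3 (W = -√(-107 + 59)*11/2 = -√(-48)*11/2 = -4*I*√3*11/2 = -22*I*√3 ≈ -38.105*I)
√(W + 3901*4) = √(-22*I*√3 + 3901*4) = √(-22*I*√3 + 15604) = √(15604 - 22*I*√3)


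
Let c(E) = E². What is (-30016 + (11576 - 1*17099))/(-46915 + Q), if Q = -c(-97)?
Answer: 35539/56324 ≈ 0.63097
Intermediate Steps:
Q = -9409 (Q = -1*(-97)² = -1*9409 = -9409)
(-30016 + (11576 - 1*17099))/(-46915 + Q) = (-30016 + (11576 - 1*17099))/(-46915 - 9409) = (-30016 + (11576 - 17099))/(-56324) = (-30016 - 5523)*(-1/56324) = -35539*(-1/56324) = 35539/56324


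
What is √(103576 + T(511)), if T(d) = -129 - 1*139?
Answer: 2*√25827 ≈ 321.42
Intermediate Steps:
T(d) = -268 (T(d) = -129 - 139 = -268)
√(103576 + T(511)) = √(103576 - 268) = √103308 = 2*√25827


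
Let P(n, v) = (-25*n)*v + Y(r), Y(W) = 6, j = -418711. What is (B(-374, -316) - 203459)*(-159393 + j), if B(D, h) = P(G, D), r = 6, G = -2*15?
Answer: 279775165112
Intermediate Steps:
G = -30
P(n, v) = 6 - 25*n*v (P(n, v) = (-25*n)*v + 6 = -25*n*v + 6 = 6 - 25*n*v)
B(D, h) = 6 + 750*D (B(D, h) = 6 - 25*(-30)*D = 6 + 750*D)
(B(-374, -316) - 203459)*(-159393 + j) = ((6 + 750*(-374)) - 203459)*(-159393 - 418711) = ((6 - 280500) - 203459)*(-578104) = (-280494 - 203459)*(-578104) = -483953*(-578104) = 279775165112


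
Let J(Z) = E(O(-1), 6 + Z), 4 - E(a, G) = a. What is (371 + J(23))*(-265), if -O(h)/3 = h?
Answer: -98580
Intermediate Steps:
O(h) = -3*h
E(a, G) = 4 - a
J(Z) = 1 (J(Z) = 4 - (-3)*(-1) = 4 - 1*3 = 4 - 3 = 1)
(371 + J(23))*(-265) = (371 + 1)*(-265) = 372*(-265) = -98580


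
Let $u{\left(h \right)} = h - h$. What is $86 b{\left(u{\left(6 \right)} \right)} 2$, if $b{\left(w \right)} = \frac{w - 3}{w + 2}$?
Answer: $-258$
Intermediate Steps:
$u{\left(h \right)} = 0$
$b{\left(w \right)} = \frac{-3 + w}{2 + w}$
$86 b{\left(u{\left(6 \right)} \right)} 2 = 86 \frac{-3 + 0}{2 + 0} \cdot 2 = 86 \cdot \frac{1}{2} \left(-3\right) 2 = 86 \left(- \frac{3}{2}\right) 2 = \left(-129\right) 2 = -258$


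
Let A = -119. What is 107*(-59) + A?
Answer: -6432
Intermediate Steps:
107*(-59) + A = 107*(-59) - 119 = -6313 - 119 = -6432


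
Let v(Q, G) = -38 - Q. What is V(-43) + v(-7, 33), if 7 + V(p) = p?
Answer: -81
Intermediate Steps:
V(p) = -7 + p
V(-43) + v(-7, 33) = (-7 - 43) + (-38 - 1*(-7)) = -50 + (-38 + 7) = -50 - 31 = -81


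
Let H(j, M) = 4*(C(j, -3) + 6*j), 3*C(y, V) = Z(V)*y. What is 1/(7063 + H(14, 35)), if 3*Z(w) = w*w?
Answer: 1/7455 ≈ 0.00013414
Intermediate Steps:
Z(w) = w²/3 (Z(w) = (w*w)/3 = w²/3)
C(y, V) = y*V²/9 (C(y, V) = ((V²/3)*y)/3 = (y*V²/3)/3 = y*V²/9)
H(j, M) = 28*j (H(j, M) = 4*((⅑)*j*(-3)² + 6*j) = 4*((⅑)*j*9 + 6*j) = 4*(j + 6*j) = 4*(7*j) = 28*j)
1/(7063 + H(14, 35)) = 1/(7063 + 28*14) = 1/(7063 + 392) = 1/7455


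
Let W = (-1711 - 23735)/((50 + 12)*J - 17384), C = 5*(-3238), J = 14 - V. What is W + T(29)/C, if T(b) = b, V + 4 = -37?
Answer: 68594249/37706510 ≈ 1.8192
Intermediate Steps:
V = -41 (V = -4 - 37 = -41)
J = 55 (J = 14 - 1*(-41) = 14 + 41 = 55)
C = -16190
W = 4241/2329 (W = (-1711 - 23735)/((50 + 12)*55 - 17384) = -25446/(62*55 - 17384) = -25446/(3410 - 17384) = -25446/(-13974) = -25446*(-1/13974) = 4241/2329 ≈ 1.8210)
W + T(29)/C = 4241/2329 + 29/(-16190) = 4241/2329 + 29*(-1/16190) = 4241/2329 - 29/16190 = 68594249/37706510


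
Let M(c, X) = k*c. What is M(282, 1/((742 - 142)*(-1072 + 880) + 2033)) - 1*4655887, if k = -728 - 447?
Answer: -4987237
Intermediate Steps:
k = -1175
M(c, X) = -1175*c
M(282, 1/((742 - 142)*(-1072 + 880) + 2033)) - 1*4655887 = -1175*282 - 1*4655887 = -331350 - 4655887 = -4987237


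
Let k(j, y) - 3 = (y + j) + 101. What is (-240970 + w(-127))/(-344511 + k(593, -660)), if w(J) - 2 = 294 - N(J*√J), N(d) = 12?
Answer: 120343/172237 ≈ 0.69871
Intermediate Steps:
k(j, y) = 104 + j + y (k(j, y) = 3 + ((y + j) + 101) = 3 + ((j + y) + 101) = 3 + (101 + j + y) = 104 + j + y)
w(J) = 284 (w(J) = 2 + (294 - 1*12) = 2 + (294 - 12) = 2 + 282 = 284)
(-240970 + w(-127))/(-344511 + k(593, -660)) = (-240970 + 284)/(-344511 + (104 + 593 - 660)) = -240686/(-344511 + 37) = -240686/(-344474) = -240686*(-1/344474) = 120343/172237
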